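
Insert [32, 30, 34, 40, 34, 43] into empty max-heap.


Insert 32: [32]
Insert 30: [32, 30]
Insert 34: [34, 30, 32]
Insert 40: [40, 34, 32, 30]
Insert 34: [40, 34, 32, 30, 34]
Insert 43: [43, 34, 40, 30, 34, 32]

Final heap: [43, 34, 40, 30, 34, 32]


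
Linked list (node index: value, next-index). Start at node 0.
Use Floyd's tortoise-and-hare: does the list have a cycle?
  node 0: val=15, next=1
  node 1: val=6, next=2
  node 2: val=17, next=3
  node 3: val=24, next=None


Floyd's tortoise (slow, +1) and hare (fast, +2):
  init: slow=0, fast=0
  step 1: slow=1, fast=2
  step 2: fast 2->3->None, no cycle

Cycle: no


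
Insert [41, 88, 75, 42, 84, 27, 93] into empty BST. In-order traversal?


Insert 41: root
Insert 88: R from 41
Insert 75: R from 41 -> L from 88
Insert 42: R from 41 -> L from 88 -> L from 75
Insert 84: R from 41 -> L from 88 -> R from 75
Insert 27: L from 41
Insert 93: R from 41 -> R from 88

In-order: [27, 41, 42, 75, 84, 88, 93]


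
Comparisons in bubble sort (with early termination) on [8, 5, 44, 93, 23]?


Algorithm: bubble sort (with early termination)
Input: [8, 5, 44, 93, 23]
Sorted: [5, 8, 23, 44, 93]

9


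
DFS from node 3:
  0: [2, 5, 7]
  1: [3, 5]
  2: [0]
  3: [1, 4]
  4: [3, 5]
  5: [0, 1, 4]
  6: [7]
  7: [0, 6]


Visit 3, push [4, 1]
Visit 1, push [5]
Visit 5, push [4, 0]
Visit 0, push [7, 2]
Visit 2, push []
Visit 7, push [6]
Visit 6, push []
Visit 4, push []

DFS order: [3, 1, 5, 0, 2, 7, 6, 4]


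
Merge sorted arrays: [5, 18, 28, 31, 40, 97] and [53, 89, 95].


Take 5 from A
Take 18 from A
Take 28 from A
Take 31 from A
Take 40 from A
Take 53 from B
Take 89 from B
Take 95 from B

Merged: [5, 18, 28, 31, 40, 53, 89, 95, 97]


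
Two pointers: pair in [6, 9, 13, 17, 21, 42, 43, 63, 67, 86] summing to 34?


lo=0(6)+hi=9(86)=92
lo=0(6)+hi=8(67)=73
lo=0(6)+hi=7(63)=69
lo=0(6)+hi=6(43)=49
lo=0(6)+hi=5(42)=48
lo=0(6)+hi=4(21)=27
lo=1(9)+hi=4(21)=30
lo=2(13)+hi=4(21)=34

Yes: 13+21=34


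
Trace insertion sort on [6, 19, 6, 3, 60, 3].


Initial: [6, 19, 6, 3, 60, 3]
Insert 19: [6, 19, 6, 3, 60, 3]
Insert 6: [6, 6, 19, 3, 60, 3]
Insert 3: [3, 6, 6, 19, 60, 3]
Insert 60: [3, 6, 6, 19, 60, 3]
Insert 3: [3, 3, 6, 6, 19, 60]

Sorted: [3, 3, 6, 6, 19, 60]


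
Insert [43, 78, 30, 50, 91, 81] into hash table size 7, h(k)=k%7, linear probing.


Insert 43: h=1 -> slot 1
Insert 78: h=1, 1 probes -> slot 2
Insert 30: h=2, 1 probes -> slot 3
Insert 50: h=1, 3 probes -> slot 4
Insert 91: h=0 -> slot 0
Insert 81: h=4, 1 probes -> slot 5

Table: [91, 43, 78, 30, 50, 81, None]


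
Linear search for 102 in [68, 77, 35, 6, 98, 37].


i=0: 68!=102
i=1: 77!=102
i=2: 35!=102
i=3: 6!=102
i=4: 98!=102
i=5: 37!=102

Not found, 6 comps


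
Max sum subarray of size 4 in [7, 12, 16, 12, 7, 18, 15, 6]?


[0:4]: 47
[1:5]: 47
[2:6]: 53
[3:7]: 52
[4:8]: 46

Max: 53 at [2:6]


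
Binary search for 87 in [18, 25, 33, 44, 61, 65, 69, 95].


Step 1: lo=0, hi=7, mid=3, val=44
Step 2: lo=4, hi=7, mid=5, val=65
Step 3: lo=6, hi=7, mid=6, val=69
Step 4: lo=7, hi=7, mid=7, val=95

Not found


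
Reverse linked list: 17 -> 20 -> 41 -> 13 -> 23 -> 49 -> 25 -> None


Step 1: curr=17, set curr.next=prev(None) | reversed so far: 17
Step 2: curr=20, set curr.next=prev(17) | reversed so far: 20 -> 17
Step 3: curr=41, set curr.next=prev(20) | reversed so far: 41 -> 20 -> 17
Step 4: curr=13, set curr.next=prev(41) | reversed so far: 13 -> 41 -> 20 -> 17
Step 5: curr=23, set curr.next=prev(13) | reversed so far: 23 -> 13 -> 41 -> 20 -> 17
Step 6: curr=49, set curr.next=prev(23) | reversed so far: 49 -> 23 -> 13 -> 41 -> 20 -> 17
Step 7: curr=25, set curr.next=prev(49) | reversed so far: 25 -> 49 -> 23 -> 13 -> 41 -> 20 -> 17

25 -> 49 -> 23 -> 13 -> 41 -> 20 -> 17 -> None


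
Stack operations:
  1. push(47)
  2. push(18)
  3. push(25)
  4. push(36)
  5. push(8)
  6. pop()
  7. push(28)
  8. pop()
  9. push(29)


push(47) -> [47]
push(18) -> [47, 18]
push(25) -> [47, 18, 25]
push(36) -> [47, 18, 25, 36]
push(8) -> [47, 18, 25, 36, 8]
pop()->8, [47, 18, 25, 36]
push(28) -> [47, 18, 25, 36, 28]
pop()->28, [47, 18, 25, 36]
push(29) -> [47, 18, 25, 36, 29]

Final stack: [47, 18, 25, 36, 29]


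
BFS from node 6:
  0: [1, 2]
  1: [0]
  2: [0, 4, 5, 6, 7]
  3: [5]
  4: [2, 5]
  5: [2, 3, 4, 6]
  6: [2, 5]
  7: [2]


Visit 6, enqueue [2, 5]
Visit 2, enqueue [0, 4, 7]
Visit 5, enqueue [3]
Visit 0, enqueue [1]
Visit 4, enqueue []
Visit 7, enqueue []
Visit 3, enqueue []
Visit 1, enqueue []

BFS order: [6, 2, 5, 0, 4, 7, 3, 1]


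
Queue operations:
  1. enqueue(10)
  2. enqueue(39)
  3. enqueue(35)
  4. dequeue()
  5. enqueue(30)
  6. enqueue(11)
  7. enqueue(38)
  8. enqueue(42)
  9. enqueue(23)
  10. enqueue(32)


enqueue(10) -> [10]
enqueue(39) -> [10, 39]
enqueue(35) -> [10, 39, 35]
dequeue()->10, [39, 35]
enqueue(30) -> [39, 35, 30]
enqueue(11) -> [39, 35, 30, 11]
enqueue(38) -> [39, 35, 30, 11, 38]
enqueue(42) -> [39, 35, 30, 11, 38, 42]
enqueue(23) -> [39, 35, 30, 11, 38, 42, 23]
enqueue(32) -> [39, 35, 30, 11, 38, 42, 23, 32]

Final queue: [39, 35, 30, 11, 38, 42, 23, 32]


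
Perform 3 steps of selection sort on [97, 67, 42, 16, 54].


Initial: [97, 67, 42, 16, 54]
Step 1: min=16 at 3
  Swap: [16, 67, 42, 97, 54]
Step 2: min=42 at 2
  Swap: [16, 42, 67, 97, 54]
Step 3: min=54 at 4
  Swap: [16, 42, 54, 97, 67]

After 3 steps: [16, 42, 54, 97, 67]


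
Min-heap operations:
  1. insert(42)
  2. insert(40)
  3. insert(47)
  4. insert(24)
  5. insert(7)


insert(42) -> [42]
insert(40) -> [40, 42]
insert(47) -> [40, 42, 47]
insert(24) -> [24, 40, 47, 42]
insert(7) -> [7, 24, 47, 42, 40]

Final heap: [7, 24, 47, 42, 40]


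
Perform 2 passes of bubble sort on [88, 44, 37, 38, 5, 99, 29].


Initial: [88, 44, 37, 38, 5, 99, 29]
Pass 1: [44, 37, 38, 5, 88, 29, 99] (5 swaps)
Pass 2: [37, 38, 5, 44, 29, 88, 99] (4 swaps)

After 2 passes: [37, 38, 5, 44, 29, 88, 99]


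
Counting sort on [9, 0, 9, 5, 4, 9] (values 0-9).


Input: [9, 0, 9, 5, 4, 9]
Counts: [1, 0, 0, 0, 1, 1, 0, 0, 0, 3]

Sorted: [0, 4, 5, 9, 9, 9]


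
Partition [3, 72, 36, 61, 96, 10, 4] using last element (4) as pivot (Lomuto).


Pivot: 4
  3 <= 4: advance i (no swap)
Place pivot at 1: [3, 4, 36, 61, 96, 10, 72]

Partitioned: [3, 4, 36, 61, 96, 10, 72]


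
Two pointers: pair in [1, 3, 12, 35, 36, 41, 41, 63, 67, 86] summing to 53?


lo=0(1)+hi=9(86)=87
lo=0(1)+hi=8(67)=68
lo=0(1)+hi=7(63)=64
lo=0(1)+hi=6(41)=42
lo=1(3)+hi=6(41)=44
lo=2(12)+hi=6(41)=53

Yes: 12+41=53


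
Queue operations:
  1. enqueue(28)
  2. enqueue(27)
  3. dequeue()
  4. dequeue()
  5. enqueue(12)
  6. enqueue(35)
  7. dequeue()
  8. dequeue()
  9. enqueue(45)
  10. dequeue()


enqueue(28) -> [28]
enqueue(27) -> [28, 27]
dequeue()->28, [27]
dequeue()->27, []
enqueue(12) -> [12]
enqueue(35) -> [12, 35]
dequeue()->12, [35]
dequeue()->35, []
enqueue(45) -> [45]
dequeue()->45, []

Final queue: []


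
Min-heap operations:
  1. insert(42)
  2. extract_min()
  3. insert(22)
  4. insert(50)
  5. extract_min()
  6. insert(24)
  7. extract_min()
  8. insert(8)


insert(42) -> [42]
extract_min()->42, []
insert(22) -> [22]
insert(50) -> [22, 50]
extract_min()->22, [50]
insert(24) -> [24, 50]
extract_min()->24, [50]
insert(8) -> [8, 50]

Final heap: [8, 50]


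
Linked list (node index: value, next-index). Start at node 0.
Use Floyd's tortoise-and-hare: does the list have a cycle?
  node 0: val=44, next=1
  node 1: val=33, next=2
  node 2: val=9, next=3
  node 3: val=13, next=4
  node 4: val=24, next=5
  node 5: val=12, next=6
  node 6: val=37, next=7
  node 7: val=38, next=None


Floyd's tortoise (slow, +1) and hare (fast, +2):
  init: slow=0, fast=0
  step 1: slow=1, fast=2
  step 2: slow=2, fast=4
  step 3: slow=3, fast=6
  step 4: fast 6->7->None, no cycle

Cycle: no


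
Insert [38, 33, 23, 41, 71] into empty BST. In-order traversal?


Insert 38: root
Insert 33: L from 38
Insert 23: L from 38 -> L from 33
Insert 41: R from 38
Insert 71: R from 38 -> R from 41

In-order: [23, 33, 38, 41, 71]


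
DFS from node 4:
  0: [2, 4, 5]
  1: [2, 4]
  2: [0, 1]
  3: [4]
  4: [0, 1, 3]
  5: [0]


Visit 4, push [3, 1, 0]
Visit 0, push [5, 2]
Visit 2, push [1]
Visit 1, push []
Visit 5, push []
Visit 3, push []

DFS order: [4, 0, 2, 1, 5, 3]


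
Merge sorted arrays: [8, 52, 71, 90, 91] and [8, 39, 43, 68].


Take 8 from A
Take 8 from B
Take 39 from B
Take 43 from B
Take 52 from A
Take 68 from B

Merged: [8, 8, 39, 43, 52, 68, 71, 90, 91]


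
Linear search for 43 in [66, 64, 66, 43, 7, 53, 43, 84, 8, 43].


i=0: 66!=43
i=1: 64!=43
i=2: 66!=43
i=3: 43==43 found!

Found at 3, 4 comps


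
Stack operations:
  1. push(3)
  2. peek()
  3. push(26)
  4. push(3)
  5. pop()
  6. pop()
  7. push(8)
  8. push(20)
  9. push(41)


push(3) -> [3]
peek()->3
push(26) -> [3, 26]
push(3) -> [3, 26, 3]
pop()->3, [3, 26]
pop()->26, [3]
push(8) -> [3, 8]
push(20) -> [3, 8, 20]
push(41) -> [3, 8, 20, 41]

Final stack: [3, 8, 20, 41]


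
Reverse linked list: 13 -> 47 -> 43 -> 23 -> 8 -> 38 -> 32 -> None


Step 1: curr=13, set curr.next=prev(None) | reversed so far: 13
Step 2: curr=47, set curr.next=prev(13) | reversed so far: 47 -> 13
Step 3: curr=43, set curr.next=prev(47) | reversed so far: 43 -> 47 -> 13
Step 4: curr=23, set curr.next=prev(43) | reversed so far: 23 -> 43 -> 47 -> 13
Step 5: curr=8, set curr.next=prev(23) | reversed so far: 8 -> 23 -> 43 -> 47 -> 13
Step 6: curr=38, set curr.next=prev(8) | reversed so far: 38 -> 8 -> 23 -> 43 -> 47 -> 13
Step 7: curr=32, set curr.next=prev(38) | reversed so far: 32 -> 38 -> 8 -> 23 -> 43 -> 47 -> 13

32 -> 38 -> 8 -> 23 -> 43 -> 47 -> 13 -> None


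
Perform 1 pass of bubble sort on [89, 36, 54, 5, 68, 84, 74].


Initial: [89, 36, 54, 5, 68, 84, 74]
Pass 1: [36, 54, 5, 68, 84, 74, 89] (6 swaps)

After 1 pass: [36, 54, 5, 68, 84, 74, 89]


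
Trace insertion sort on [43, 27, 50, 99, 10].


Initial: [43, 27, 50, 99, 10]
Insert 27: [27, 43, 50, 99, 10]
Insert 50: [27, 43, 50, 99, 10]
Insert 99: [27, 43, 50, 99, 10]
Insert 10: [10, 27, 43, 50, 99]

Sorted: [10, 27, 43, 50, 99]


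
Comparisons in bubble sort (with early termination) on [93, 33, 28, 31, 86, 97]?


Algorithm: bubble sort (with early termination)
Input: [93, 33, 28, 31, 86, 97]
Sorted: [28, 31, 33, 86, 93, 97]

12


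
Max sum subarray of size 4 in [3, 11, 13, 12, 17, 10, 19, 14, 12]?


[0:4]: 39
[1:5]: 53
[2:6]: 52
[3:7]: 58
[4:8]: 60
[5:9]: 55

Max: 60 at [4:8]


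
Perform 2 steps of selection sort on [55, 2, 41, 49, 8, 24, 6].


Initial: [55, 2, 41, 49, 8, 24, 6]
Step 1: min=2 at 1
  Swap: [2, 55, 41, 49, 8, 24, 6]
Step 2: min=6 at 6
  Swap: [2, 6, 41, 49, 8, 24, 55]

After 2 steps: [2, 6, 41, 49, 8, 24, 55]


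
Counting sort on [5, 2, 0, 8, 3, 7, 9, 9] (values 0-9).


Input: [5, 2, 0, 8, 3, 7, 9, 9]
Counts: [1, 0, 1, 1, 0, 1, 0, 1, 1, 2]

Sorted: [0, 2, 3, 5, 7, 8, 9, 9]


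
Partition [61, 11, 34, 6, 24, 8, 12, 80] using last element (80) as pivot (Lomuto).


Pivot: 80
  61 <= 80: advance i (no swap)
  11 <= 80: advance i (no swap)
  34 <= 80: advance i (no swap)
  6 <= 80: advance i (no swap)
  24 <= 80: advance i (no swap)
  8 <= 80: advance i (no swap)
  12 <= 80: advance i (no swap)
Place pivot at 7: [61, 11, 34, 6, 24, 8, 12, 80]

Partitioned: [61, 11, 34, 6, 24, 8, 12, 80]


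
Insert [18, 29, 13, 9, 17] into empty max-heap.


Insert 18: [18]
Insert 29: [29, 18]
Insert 13: [29, 18, 13]
Insert 9: [29, 18, 13, 9]
Insert 17: [29, 18, 13, 9, 17]

Final heap: [29, 18, 13, 9, 17]


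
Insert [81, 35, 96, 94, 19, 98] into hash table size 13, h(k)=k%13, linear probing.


Insert 81: h=3 -> slot 3
Insert 35: h=9 -> slot 9
Insert 96: h=5 -> slot 5
Insert 94: h=3, 1 probes -> slot 4
Insert 19: h=6 -> slot 6
Insert 98: h=7 -> slot 7

Table: [None, None, None, 81, 94, 96, 19, 98, None, 35, None, None, None]


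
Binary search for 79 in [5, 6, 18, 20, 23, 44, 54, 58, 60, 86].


Step 1: lo=0, hi=9, mid=4, val=23
Step 2: lo=5, hi=9, mid=7, val=58
Step 3: lo=8, hi=9, mid=8, val=60
Step 4: lo=9, hi=9, mid=9, val=86

Not found


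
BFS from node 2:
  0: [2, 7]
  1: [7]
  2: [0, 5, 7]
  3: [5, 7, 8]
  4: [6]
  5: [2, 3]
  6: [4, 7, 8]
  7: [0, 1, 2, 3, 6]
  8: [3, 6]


Visit 2, enqueue [0, 5, 7]
Visit 0, enqueue []
Visit 5, enqueue [3]
Visit 7, enqueue [1, 6]
Visit 3, enqueue [8]
Visit 1, enqueue []
Visit 6, enqueue [4]
Visit 8, enqueue []
Visit 4, enqueue []

BFS order: [2, 0, 5, 7, 3, 1, 6, 8, 4]


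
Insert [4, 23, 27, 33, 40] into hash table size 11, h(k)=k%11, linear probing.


Insert 4: h=4 -> slot 4
Insert 23: h=1 -> slot 1
Insert 27: h=5 -> slot 5
Insert 33: h=0 -> slot 0
Insert 40: h=7 -> slot 7

Table: [33, 23, None, None, 4, 27, None, 40, None, None, None]


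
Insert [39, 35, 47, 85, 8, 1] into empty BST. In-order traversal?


Insert 39: root
Insert 35: L from 39
Insert 47: R from 39
Insert 85: R from 39 -> R from 47
Insert 8: L from 39 -> L from 35
Insert 1: L from 39 -> L from 35 -> L from 8

In-order: [1, 8, 35, 39, 47, 85]


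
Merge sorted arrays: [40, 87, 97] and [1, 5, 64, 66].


Take 1 from B
Take 5 from B
Take 40 from A
Take 64 from B
Take 66 from B

Merged: [1, 5, 40, 64, 66, 87, 97]


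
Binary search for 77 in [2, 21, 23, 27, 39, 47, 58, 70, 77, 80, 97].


Step 1: lo=0, hi=10, mid=5, val=47
Step 2: lo=6, hi=10, mid=8, val=77

Found at index 8


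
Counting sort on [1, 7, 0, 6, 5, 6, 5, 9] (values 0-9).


Input: [1, 7, 0, 6, 5, 6, 5, 9]
Counts: [1, 1, 0, 0, 0, 2, 2, 1, 0, 1]

Sorted: [0, 1, 5, 5, 6, 6, 7, 9]


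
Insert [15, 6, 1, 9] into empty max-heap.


Insert 15: [15]
Insert 6: [15, 6]
Insert 1: [15, 6, 1]
Insert 9: [15, 9, 1, 6]

Final heap: [15, 9, 1, 6]


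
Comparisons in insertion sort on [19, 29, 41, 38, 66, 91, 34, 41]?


Algorithm: insertion sort
Input: [19, 29, 41, 38, 66, 91, 34, 41]
Sorted: [19, 29, 34, 38, 41, 41, 66, 91]

14


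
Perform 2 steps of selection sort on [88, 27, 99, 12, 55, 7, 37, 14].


Initial: [88, 27, 99, 12, 55, 7, 37, 14]
Step 1: min=7 at 5
  Swap: [7, 27, 99, 12, 55, 88, 37, 14]
Step 2: min=12 at 3
  Swap: [7, 12, 99, 27, 55, 88, 37, 14]

After 2 steps: [7, 12, 99, 27, 55, 88, 37, 14]


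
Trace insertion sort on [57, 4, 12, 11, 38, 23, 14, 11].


Initial: [57, 4, 12, 11, 38, 23, 14, 11]
Insert 4: [4, 57, 12, 11, 38, 23, 14, 11]
Insert 12: [4, 12, 57, 11, 38, 23, 14, 11]
Insert 11: [4, 11, 12, 57, 38, 23, 14, 11]
Insert 38: [4, 11, 12, 38, 57, 23, 14, 11]
Insert 23: [4, 11, 12, 23, 38, 57, 14, 11]
Insert 14: [4, 11, 12, 14, 23, 38, 57, 11]
Insert 11: [4, 11, 11, 12, 14, 23, 38, 57]

Sorted: [4, 11, 11, 12, 14, 23, 38, 57]


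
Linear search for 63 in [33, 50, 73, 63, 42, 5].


i=0: 33!=63
i=1: 50!=63
i=2: 73!=63
i=3: 63==63 found!

Found at 3, 4 comps


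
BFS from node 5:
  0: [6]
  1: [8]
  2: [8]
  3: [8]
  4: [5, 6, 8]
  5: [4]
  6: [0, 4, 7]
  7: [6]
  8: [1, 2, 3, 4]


Visit 5, enqueue [4]
Visit 4, enqueue [6, 8]
Visit 6, enqueue [0, 7]
Visit 8, enqueue [1, 2, 3]
Visit 0, enqueue []
Visit 7, enqueue []
Visit 1, enqueue []
Visit 2, enqueue []
Visit 3, enqueue []

BFS order: [5, 4, 6, 8, 0, 7, 1, 2, 3]


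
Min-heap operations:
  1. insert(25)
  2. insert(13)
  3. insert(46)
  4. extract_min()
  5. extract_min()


insert(25) -> [25]
insert(13) -> [13, 25]
insert(46) -> [13, 25, 46]
extract_min()->13, [25, 46]
extract_min()->25, [46]

Final heap: [46]


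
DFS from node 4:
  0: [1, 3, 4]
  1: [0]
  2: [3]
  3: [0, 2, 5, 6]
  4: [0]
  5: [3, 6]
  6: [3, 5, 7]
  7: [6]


Visit 4, push [0]
Visit 0, push [3, 1]
Visit 1, push []
Visit 3, push [6, 5, 2]
Visit 2, push []
Visit 5, push [6]
Visit 6, push [7]
Visit 7, push []

DFS order: [4, 0, 1, 3, 2, 5, 6, 7]


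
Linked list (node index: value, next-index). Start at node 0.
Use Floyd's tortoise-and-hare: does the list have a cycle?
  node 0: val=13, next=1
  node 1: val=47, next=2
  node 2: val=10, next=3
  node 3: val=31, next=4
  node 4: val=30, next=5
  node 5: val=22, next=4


Floyd's tortoise (slow, +1) and hare (fast, +2):
  init: slow=0, fast=0
  step 1: slow=1, fast=2
  step 2: slow=2, fast=4
  step 3: slow=3, fast=4
  step 4: slow=4, fast=4
  slow == fast at node 4: cycle detected

Cycle: yes


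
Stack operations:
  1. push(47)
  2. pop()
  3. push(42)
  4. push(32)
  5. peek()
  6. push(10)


push(47) -> [47]
pop()->47, []
push(42) -> [42]
push(32) -> [42, 32]
peek()->32
push(10) -> [42, 32, 10]

Final stack: [42, 32, 10]


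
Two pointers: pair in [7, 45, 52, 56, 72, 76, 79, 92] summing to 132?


lo=0(7)+hi=7(92)=99
lo=1(45)+hi=7(92)=137
lo=1(45)+hi=6(79)=124
lo=2(52)+hi=6(79)=131
lo=3(56)+hi=6(79)=135
lo=3(56)+hi=5(76)=132

Yes: 56+76=132


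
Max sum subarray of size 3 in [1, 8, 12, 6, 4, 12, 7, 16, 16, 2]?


[0:3]: 21
[1:4]: 26
[2:5]: 22
[3:6]: 22
[4:7]: 23
[5:8]: 35
[6:9]: 39
[7:10]: 34

Max: 39 at [6:9]


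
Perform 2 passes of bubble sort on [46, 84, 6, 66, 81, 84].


Initial: [46, 84, 6, 66, 81, 84]
Pass 1: [46, 6, 66, 81, 84, 84] (3 swaps)
Pass 2: [6, 46, 66, 81, 84, 84] (1 swaps)

After 2 passes: [6, 46, 66, 81, 84, 84]


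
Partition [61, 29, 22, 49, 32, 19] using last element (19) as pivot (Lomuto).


Pivot: 19
Place pivot at 0: [19, 29, 22, 49, 32, 61]

Partitioned: [19, 29, 22, 49, 32, 61]


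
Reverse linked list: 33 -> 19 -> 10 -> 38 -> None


Step 1: curr=33, set curr.next=prev(None) | reversed so far: 33
Step 2: curr=19, set curr.next=prev(33) | reversed so far: 19 -> 33
Step 3: curr=10, set curr.next=prev(19) | reversed so far: 10 -> 19 -> 33
Step 4: curr=38, set curr.next=prev(10) | reversed so far: 38 -> 10 -> 19 -> 33

38 -> 10 -> 19 -> 33 -> None


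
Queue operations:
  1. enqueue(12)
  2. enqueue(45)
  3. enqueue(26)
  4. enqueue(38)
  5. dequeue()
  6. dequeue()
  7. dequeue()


enqueue(12) -> [12]
enqueue(45) -> [12, 45]
enqueue(26) -> [12, 45, 26]
enqueue(38) -> [12, 45, 26, 38]
dequeue()->12, [45, 26, 38]
dequeue()->45, [26, 38]
dequeue()->26, [38]

Final queue: [38]


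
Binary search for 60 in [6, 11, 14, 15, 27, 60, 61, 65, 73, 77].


Step 1: lo=0, hi=9, mid=4, val=27
Step 2: lo=5, hi=9, mid=7, val=65
Step 3: lo=5, hi=6, mid=5, val=60

Found at index 5


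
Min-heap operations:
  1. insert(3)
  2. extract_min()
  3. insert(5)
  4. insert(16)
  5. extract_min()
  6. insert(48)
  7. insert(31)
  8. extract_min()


insert(3) -> [3]
extract_min()->3, []
insert(5) -> [5]
insert(16) -> [5, 16]
extract_min()->5, [16]
insert(48) -> [16, 48]
insert(31) -> [16, 48, 31]
extract_min()->16, [31, 48]

Final heap: [31, 48]


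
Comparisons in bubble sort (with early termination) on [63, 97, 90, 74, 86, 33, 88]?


Algorithm: bubble sort (with early termination)
Input: [63, 97, 90, 74, 86, 33, 88]
Sorted: [33, 63, 74, 86, 88, 90, 97]

21


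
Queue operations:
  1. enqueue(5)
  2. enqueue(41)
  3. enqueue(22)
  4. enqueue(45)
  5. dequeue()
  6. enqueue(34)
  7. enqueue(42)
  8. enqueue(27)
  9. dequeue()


enqueue(5) -> [5]
enqueue(41) -> [5, 41]
enqueue(22) -> [5, 41, 22]
enqueue(45) -> [5, 41, 22, 45]
dequeue()->5, [41, 22, 45]
enqueue(34) -> [41, 22, 45, 34]
enqueue(42) -> [41, 22, 45, 34, 42]
enqueue(27) -> [41, 22, 45, 34, 42, 27]
dequeue()->41, [22, 45, 34, 42, 27]

Final queue: [22, 45, 34, 42, 27]


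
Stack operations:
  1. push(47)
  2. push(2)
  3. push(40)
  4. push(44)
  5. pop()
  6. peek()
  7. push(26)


push(47) -> [47]
push(2) -> [47, 2]
push(40) -> [47, 2, 40]
push(44) -> [47, 2, 40, 44]
pop()->44, [47, 2, 40]
peek()->40
push(26) -> [47, 2, 40, 26]

Final stack: [47, 2, 40, 26]


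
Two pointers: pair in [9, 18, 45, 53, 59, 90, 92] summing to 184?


lo=0(9)+hi=6(92)=101
lo=1(18)+hi=6(92)=110
lo=2(45)+hi=6(92)=137
lo=3(53)+hi=6(92)=145
lo=4(59)+hi=6(92)=151
lo=5(90)+hi=6(92)=182

No pair found


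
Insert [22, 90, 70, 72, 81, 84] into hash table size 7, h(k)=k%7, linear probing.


Insert 22: h=1 -> slot 1
Insert 90: h=6 -> slot 6
Insert 70: h=0 -> slot 0
Insert 72: h=2 -> slot 2
Insert 81: h=4 -> slot 4
Insert 84: h=0, 3 probes -> slot 3

Table: [70, 22, 72, 84, 81, None, 90]


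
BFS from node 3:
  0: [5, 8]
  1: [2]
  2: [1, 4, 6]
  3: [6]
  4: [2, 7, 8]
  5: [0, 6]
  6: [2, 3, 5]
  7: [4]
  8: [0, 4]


Visit 3, enqueue [6]
Visit 6, enqueue [2, 5]
Visit 2, enqueue [1, 4]
Visit 5, enqueue [0]
Visit 1, enqueue []
Visit 4, enqueue [7, 8]
Visit 0, enqueue []
Visit 7, enqueue []
Visit 8, enqueue []

BFS order: [3, 6, 2, 5, 1, 4, 0, 7, 8]


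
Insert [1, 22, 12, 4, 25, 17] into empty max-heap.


Insert 1: [1]
Insert 22: [22, 1]
Insert 12: [22, 1, 12]
Insert 4: [22, 4, 12, 1]
Insert 25: [25, 22, 12, 1, 4]
Insert 17: [25, 22, 17, 1, 4, 12]

Final heap: [25, 22, 17, 1, 4, 12]


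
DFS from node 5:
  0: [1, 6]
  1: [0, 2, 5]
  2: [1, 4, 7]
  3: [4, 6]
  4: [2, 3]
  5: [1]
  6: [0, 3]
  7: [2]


Visit 5, push [1]
Visit 1, push [2, 0]
Visit 0, push [6]
Visit 6, push [3]
Visit 3, push [4]
Visit 4, push [2]
Visit 2, push [7]
Visit 7, push []

DFS order: [5, 1, 0, 6, 3, 4, 2, 7]


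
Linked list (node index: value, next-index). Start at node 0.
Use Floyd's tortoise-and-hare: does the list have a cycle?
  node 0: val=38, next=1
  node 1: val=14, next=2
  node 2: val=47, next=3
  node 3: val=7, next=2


Floyd's tortoise (slow, +1) and hare (fast, +2):
  init: slow=0, fast=0
  step 1: slow=1, fast=2
  step 2: slow=2, fast=2
  slow == fast at node 2: cycle detected

Cycle: yes


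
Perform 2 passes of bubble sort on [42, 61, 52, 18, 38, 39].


Initial: [42, 61, 52, 18, 38, 39]
Pass 1: [42, 52, 18, 38, 39, 61] (4 swaps)
Pass 2: [42, 18, 38, 39, 52, 61] (3 swaps)

After 2 passes: [42, 18, 38, 39, 52, 61]


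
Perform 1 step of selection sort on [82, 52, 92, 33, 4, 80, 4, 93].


Initial: [82, 52, 92, 33, 4, 80, 4, 93]
Step 1: min=4 at 4
  Swap: [4, 52, 92, 33, 82, 80, 4, 93]

After 1 step: [4, 52, 92, 33, 82, 80, 4, 93]


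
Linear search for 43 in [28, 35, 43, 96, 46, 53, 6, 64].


i=0: 28!=43
i=1: 35!=43
i=2: 43==43 found!

Found at 2, 3 comps


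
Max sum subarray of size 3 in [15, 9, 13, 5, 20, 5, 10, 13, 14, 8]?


[0:3]: 37
[1:4]: 27
[2:5]: 38
[3:6]: 30
[4:7]: 35
[5:8]: 28
[6:9]: 37
[7:10]: 35

Max: 38 at [2:5]


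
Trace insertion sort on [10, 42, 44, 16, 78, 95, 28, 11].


Initial: [10, 42, 44, 16, 78, 95, 28, 11]
Insert 42: [10, 42, 44, 16, 78, 95, 28, 11]
Insert 44: [10, 42, 44, 16, 78, 95, 28, 11]
Insert 16: [10, 16, 42, 44, 78, 95, 28, 11]
Insert 78: [10, 16, 42, 44, 78, 95, 28, 11]
Insert 95: [10, 16, 42, 44, 78, 95, 28, 11]
Insert 28: [10, 16, 28, 42, 44, 78, 95, 11]
Insert 11: [10, 11, 16, 28, 42, 44, 78, 95]

Sorted: [10, 11, 16, 28, 42, 44, 78, 95]


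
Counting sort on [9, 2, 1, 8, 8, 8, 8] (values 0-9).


Input: [9, 2, 1, 8, 8, 8, 8]
Counts: [0, 1, 1, 0, 0, 0, 0, 0, 4, 1]

Sorted: [1, 2, 8, 8, 8, 8, 9]


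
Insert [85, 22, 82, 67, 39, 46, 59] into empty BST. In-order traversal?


Insert 85: root
Insert 22: L from 85
Insert 82: L from 85 -> R from 22
Insert 67: L from 85 -> R from 22 -> L from 82
Insert 39: L from 85 -> R from 22 -> L from 82 -> L from 67
Insert 46: L from 85 -> R from 22 -> L from 82 -> L from 67 -> R from 39
Insert 59: L from 85 -> R from 22 -> L from 82 -> L from 67 -> R from 39 -> R from 46

In-order: [22, 39, 46, 59, 67, 82, 85]


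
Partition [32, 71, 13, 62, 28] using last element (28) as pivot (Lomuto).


Pivot: 28
  13 <= 28: swap -> [13, 71, 32, 62, 28]
Place pivot at 1: [13, 28, 32, 62, 71]

Partitioned: [13, 28, 32, 62, 71]


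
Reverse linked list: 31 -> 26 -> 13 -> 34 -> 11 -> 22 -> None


Step 1: curr=31, set curr.next=prev(None) | reversed so far: 31
Step 2: curr=26, set curr.next=prev(31) | reversed so far: 26 -> 31
Step 3: curr=13, set curr.next=prev(26) | reversed so far: 13 -> 26 -> 31
Step 4: curr=34, set curr.next=prev(13) | reversed so far: 34 -> 13 -> 26 -> 31
Step 5: curr=11, set curr.next=prev(34) | reversed so far: 11 -> 34 -> 13 -> 26 -> 31
Step 6: curr=22, set curr.next=prev(11) | reversed so far: 22 -> 11 -> 34 -> 13 -> 26 -> 31

22 -> 11 -> 34 -> 13 -> 26 -> 31 -> None


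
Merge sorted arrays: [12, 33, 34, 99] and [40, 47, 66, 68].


Take 12 from A
Take 33 from A
Take 34 from A
Take 40 from B
Take 47 from B
Take 66 from B
Take 68 from B

Merged: [12, 33, 34, 40, 47, 66, 68, 99]


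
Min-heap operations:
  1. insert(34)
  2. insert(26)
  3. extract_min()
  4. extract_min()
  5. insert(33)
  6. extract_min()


insert(34) -> [34]
insert(26) -> [26, 34]
extract_min()->26, [34]
extract_min()->34, []
insert(33) -> [33]
extract_min()->33, []

Final heap: []


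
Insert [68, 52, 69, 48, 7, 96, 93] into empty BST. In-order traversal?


Insert 68: root
Insert 52: L from 68
Insert 69: R from 68
Insert 48: L from 68 -> L from 52
Insert 7: L from 68 -> L from 52 -> L from 48
Insert 96: R from 68 -> R from 69
Insert 93: R from 68 -> R from 69 -> L from 96

In-order: [7, 48, 52, 68, 69, 93, 96]


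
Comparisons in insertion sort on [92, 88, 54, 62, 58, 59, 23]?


Algorithm: insertion sort
Input: [92, 88, 54, 62, 58, 59, 23]
Sorted: [23, 54, 58, 59, 62, 88, 92]

20


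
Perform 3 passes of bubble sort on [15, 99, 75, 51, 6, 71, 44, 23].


Initial: [15, 99, 75, 51, 6, 71, 44, 23]
Pass 1: [15, 75, 51, 6, 71, 44, 23, 99] (6 swaps)
Pass 2: [15, 51, 6, 71, 44, 23, 75, 99] (5 swaps)
Pass 3: [15, 6, 51, 44, 23, 71, 75, 99] (3 swaps)

After 3 passes: [15, 6, 51, 44, 23, 71, 75, 99]


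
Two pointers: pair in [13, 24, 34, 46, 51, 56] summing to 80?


lo=0(13)+hi=5(56)=69
lo=1(24)+hi=5(56)=80

Yes: 24+56=80


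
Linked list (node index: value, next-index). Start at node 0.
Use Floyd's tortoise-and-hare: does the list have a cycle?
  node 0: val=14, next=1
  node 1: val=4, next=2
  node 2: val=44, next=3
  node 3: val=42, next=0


Floyd's tortoise (slow, +1) and hare (fast, +2):
  init: slow=0, fast=0
  step 1: slow=1, fast=2
  step 2: slow=2, fast=0
  step 3: slow=3, fast=2
  step 4: slow=0, fast=0
  slow == fast at node 0: cycle detected

Cycle: yes


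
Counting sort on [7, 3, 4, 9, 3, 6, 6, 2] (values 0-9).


Input: [7, 3, 4, 9, 3, 6, 6, 2]
Counts: [0, 0, 1, 2, 1, 0, 2, 1, 0, 1]

Sorted: [2, 3, 3, 4, 6, 6, 7, 9]


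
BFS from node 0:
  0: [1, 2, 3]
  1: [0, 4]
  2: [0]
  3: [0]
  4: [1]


Visit 0, enqueue [1, 2, 3]
Visit 1, enqueue [4]
Visit 2, enqueue []
Visit 3, enqueue []
Visit 4, enqueue []

BFS order: [0, 1, 2, 3, 4]


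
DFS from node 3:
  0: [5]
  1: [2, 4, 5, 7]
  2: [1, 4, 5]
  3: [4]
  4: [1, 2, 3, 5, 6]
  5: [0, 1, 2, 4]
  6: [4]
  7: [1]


Visit 3, push [4]
Visit 4, push [6, 5, 2, 1]
Visit 1, push [7, 5, 2]
Visit 2, push [5]
Visit 5, push [0]
Visit 0, push []
Visit 7, push []
Visit 6, push []

DFS order: [3, 4, 1, 2, 5, 0, 7, 6]


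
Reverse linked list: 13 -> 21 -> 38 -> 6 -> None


Step 1: curr=13, set curr.next=prev(None) | reversed so far: 13
Step 2: curr=21, set curr.next=prev(13) | reversed so far: 21 -> 13
Step 3: curr=38, set curr.next=prev(21) | reversed so far: 38 -> 21 -> 13
Step 4: curr=6, set curr.next=prev(38) | reversed so far: 6 -> 38 -> 21 -> 13

6 -> 38 -> 21 -> 13 -> None


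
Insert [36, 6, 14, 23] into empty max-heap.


Insert 36: [36]
Insert 6: [36, 6]
Insert 14: [36, 6, 14]
Insert 23: [36, 23, 14, 6]

Final heap: [36, 23, 14, 6]


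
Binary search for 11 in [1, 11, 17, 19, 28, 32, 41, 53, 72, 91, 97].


Step 1: lo=0, hi=10, mid=5, val=32
Step 2: lo=0, hi=4, mid=2, val=17
Step 3: lo=0, hi=1, mid=0, val=1
Step 4: lo=1, hi=1, mid=1, val=11

Found at index 1


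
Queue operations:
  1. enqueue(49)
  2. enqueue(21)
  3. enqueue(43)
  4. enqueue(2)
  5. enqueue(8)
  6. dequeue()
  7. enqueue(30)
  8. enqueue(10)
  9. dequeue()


enqueue(49) -> [49]
enqueue(21) -> [49, 21]
enqueue(43) -> [49, 21, 43]
enqueue(2) -> [49, 21, 43, 2]
enqueue(8) -> [49, 21, 43, 2, 8]
dequeue()->49, [21, 43, 2, 8]
enqueue(30) -> [21, 43, 2, 8, 30]
enqueue(10) -> [21, 43, 2, 8, 30, 10]
dequeue()->21, [43, 2, 8, 30, 10]

Final queue: [43, 2, 8, 30, 10]


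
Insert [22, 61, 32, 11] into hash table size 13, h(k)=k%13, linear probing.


Insert 22: h=9 -> slot 9
Insert 61: h=9, 1 probes -> slot 10
Insert 32: h=6 -> slot 6
Insert 11: h=11 -> slot 11

Table: [None, None, None, None, None, None, 32, None, None, 22, 61, 11, None]


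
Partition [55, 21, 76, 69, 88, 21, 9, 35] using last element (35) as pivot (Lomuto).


Pivot: 35
  21 <= 35: swap -> [21, 55, 76, 69, 88, 21, 9, 35]
  21 <= 35: swap -> [21, 21, 76, 69, 88, 55, 9, 35]
  9 <= 35: swap -> [21, 21, 9, 69, 88, 55, 76, 35]
Place pivot at 3: [21, 21, 9, 35, 88, 55, 76, 69]

Partitioned: [21, 21, 9, 35, 88, 55, 76, 69]


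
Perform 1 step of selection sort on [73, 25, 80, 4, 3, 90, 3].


Initial: [73, 25, 80, 4, 3, 90, 3]
Step 1: min=3 at 4
  Swap: [3, 25, 80, 4, 73, 90, 3]

After 1 step: [3, 25, 80, 4, 73, 90, 3]


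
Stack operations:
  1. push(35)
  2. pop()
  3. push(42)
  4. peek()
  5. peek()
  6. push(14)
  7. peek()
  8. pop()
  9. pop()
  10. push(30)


push(35) -> [35]
pop()->35, []
push(42) -> [42]
peek()->42
peek()->42
push(14) -> [42, 14]
peek()->14
pop()->14, [42]
pop()->42, []
push(30) -> [30]

Final stack: [30]


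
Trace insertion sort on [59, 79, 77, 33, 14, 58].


Initial: [59, 79, 77, 33, 14, 58]
Insert 79: [59, 79, 77, 33, 14, 58]
Insert 77: [59, 77, 79, 33, 14, 58]
Insert 33: [33, 59, 77, 79, 14, 58]
Insert 14: [14, 33, 59, 77, 79, 58]
Insert 58: [14, 33, 58, 59, 77, 79]

Sorted: [14, 33, 58, 59, 77, 79]


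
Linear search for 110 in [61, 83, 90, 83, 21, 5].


i=0: 61!=110
i=1: 83!=110
i=2: 90!=110
i=3: 83!=110
i=4: 21!=110
i=5: 5!=110

Not found, 6 comps


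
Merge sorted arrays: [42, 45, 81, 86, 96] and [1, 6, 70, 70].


Take 1 from B
Take 6 from B
Take 42 from A
Take 45 from A
Take 70 from B
Take 70 from B

Merged: [1, 6, 42, 45, 70, 70, 81, 86, 96]


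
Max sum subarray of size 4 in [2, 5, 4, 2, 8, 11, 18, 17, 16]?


[0:4]: 13
[1:5]: 19
[2:6]: 25
[3:7]: 39
[4:8]: 54
[5:9]: 62

Max: 62 at [5:9]


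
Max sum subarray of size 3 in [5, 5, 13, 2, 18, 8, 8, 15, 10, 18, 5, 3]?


[0:3]: 23
[1:4]: 20
[2:5]: 33
[3:6]: 28
[4:7]: 34
[5:8]: 31
[6:9]: 33
[7:10]: 43
[8:11]: 33
[9:12]: 26

Max: 43 at [7:10]


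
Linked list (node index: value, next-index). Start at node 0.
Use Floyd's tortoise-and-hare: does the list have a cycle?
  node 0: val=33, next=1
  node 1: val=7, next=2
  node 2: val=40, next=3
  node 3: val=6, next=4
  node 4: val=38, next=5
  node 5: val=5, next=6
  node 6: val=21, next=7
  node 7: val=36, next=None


Floyd's tortoise (slow, +1) and hare (fast, +2):
  init: slow=0, fast=0
  step 1: slow=1, fast=2
  step 2: slow=2, fast=4
  step 3: slow=3, fast=6
  step 4: fast 6->7->None, no cycle

Cycle: no


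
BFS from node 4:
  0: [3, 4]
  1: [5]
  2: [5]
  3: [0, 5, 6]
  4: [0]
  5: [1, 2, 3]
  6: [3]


Visit 4, enqueue [0]
Visit 0, enqueue [3]
Visit 3, enqueue [5, 6]
Visit 5, enqueue [1, 2]
Visit 6, enqueue []
Visit 1, enqueue []
Visit 2, enqueue []

BFS order: [4, 0, 3, 5, 6, 1, 2]


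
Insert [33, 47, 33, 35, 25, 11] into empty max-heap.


Insert 33: [33]
Insert 47: [47, 33]
Insert 33: [47, 33, 33]
Insert 35: [47, 35, 33, 33]
Insert 25: [47, 35, 33, 33, 25]
Insert 11: [47, 35, 33, 33, 25, 11]

Final heap: [47, 35, 33, 33, 25, 11]


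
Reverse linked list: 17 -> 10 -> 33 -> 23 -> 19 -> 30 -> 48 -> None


Step 1: curr=17, set curr.next=prev(None) | reversed so far: 17
Step 2: curr=10, set curr.next=prev(17) | reversed so far: 10 -> 17
Step 3: curr=33, set curr.next=prev(10) | reversed so far: 33 -> 10 -> 17
Step 4: curr=23, set curr.next=prev(33) | reversed so far: 23 -> 33 -> 10 -> 17
Step 5: curr=19, set curr.next=prev(23) | reversed so far: 19 -> 23 -> 33 -> 10 -> 17
Step 6: curr=30, set curr.next=prev(19) | reversed so far: 30 -> 19 -> 23 -> 33 -> 10 -> 17
Step 7: curr=48, set curr.next=prev(30) | reversed so far: 48 -> 30 -> 19 -> 23 -> 33 -> 10 -> 17

48 -> 30 -> 19 -> 23 -> 33 -> 10 -> 17 -> None


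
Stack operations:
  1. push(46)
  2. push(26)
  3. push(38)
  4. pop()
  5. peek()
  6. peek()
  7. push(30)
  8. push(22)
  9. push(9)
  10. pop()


push(46) -> [46]
push(26) -> [46, 26]
push(38) -> [46, 26, 38]
pop()->38, [46, 26]
peek()->26
peek()->26
push(30) -> [46, 26, 30]
push(22) -> [46, 26, 30, 22]
push(9) -> [46, 26, 30, 22, 9]
pop()->9, [46, 26, 30, 22]

Final stack: [46, 26, 30, 22]


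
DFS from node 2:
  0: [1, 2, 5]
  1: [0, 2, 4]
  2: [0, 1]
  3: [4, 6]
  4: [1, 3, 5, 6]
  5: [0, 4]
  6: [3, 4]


Visit 2, push [1, 0]
Visit 0, push [5, 1]
Visit 1, push [4]
Visit 4, push [6, 5, 3]
Visit 3, push [6]
Visit 6, push []
Visit 5, push []

DFS order: [2, 0, 1, 4, 3, 6, 5]


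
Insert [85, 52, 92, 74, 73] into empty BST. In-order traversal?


Insert 85: root
Insert 52: L from 85
Insert 92: R from 85
Insert 74: L from 85 -> R from 52
Insert 73: L from 85 -> R from 52 -> L from 74

In-order: [52, 73, 74, 85, 92]


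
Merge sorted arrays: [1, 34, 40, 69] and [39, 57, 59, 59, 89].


Take 1 from A
Take 34 from A
Take 39 from B
Take 40 from A
Take 57 from B
Take 59 from B
Take 59 from B
Take 69 from A

Merged: [1, 34, 39, 40, 57, 59, 59, 69, 89]


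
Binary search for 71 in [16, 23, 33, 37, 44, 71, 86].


Step 1: lo=0, hi=6, mid=3, val=37
Step 2: lo=4, hi=6, mid=5, val=71

Found at index 5


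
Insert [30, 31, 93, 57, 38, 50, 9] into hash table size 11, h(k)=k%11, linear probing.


Insert 30: h=8 -> slot 8
Insert 31: h=9 -> slot 9
Insert 93: h=5 -> slot 5
Insert 57: h=2 -> slot 2
Insert 38: h=5, 1 probes -> slot 6
Insert 50: h=6, 1 probes -> slot 7
Insert 9: h=9, 1 probes -> slot 10

Table: [None, None, 57, None, None, 93, 38, 50, 30, 31, 9]


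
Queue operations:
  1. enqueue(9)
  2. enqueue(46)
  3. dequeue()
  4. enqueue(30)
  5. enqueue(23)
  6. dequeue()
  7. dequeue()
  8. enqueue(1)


enqueue(9) -> [9]
enqueue(46) -> [9, 46]
dequeue()->9, [46]
enqueue(30) -> [46, 30]
enqueue(23) -> [46, 30, 23]
dequeue()->46, [30, 23]
dequeue()->30, [23]
enqueue(1) -> [23, 1]

Final queue: [23, 1]


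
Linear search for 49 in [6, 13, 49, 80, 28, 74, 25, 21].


i=0: 6!=49
i=1: 13!=49
i=2: 49==49 found!

Found at 2, 3 comps


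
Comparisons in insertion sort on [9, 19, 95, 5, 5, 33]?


Algorithm: insertion sort
Input: [9, 19, 95, 5, 5, 33]
Sorted: [5, 5, 9, 19, 33, 95]

11


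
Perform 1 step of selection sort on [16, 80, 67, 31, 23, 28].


Initial: [16, 80, 67, 31, 23, 28]
Step 1: min=16 at 0
  Swap: [16, 80, 67, 31, 23, 28]

After 1 step: [16, 80, 67, 31, 23, 28]


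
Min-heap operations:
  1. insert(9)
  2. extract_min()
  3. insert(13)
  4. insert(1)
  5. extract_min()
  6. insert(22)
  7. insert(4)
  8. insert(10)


insert(9) -> [9]
extract_min()->9, []
insert(13) -> [13]
insert(1) -> [1, 13]
extract_min()->1, [13]
insert(22) -> [13, 22]
insert(4) -> [4, 22, 13]
insert(10) -> [4, 10, 13, 22]

Final heap: [4, 10, 13, 22]


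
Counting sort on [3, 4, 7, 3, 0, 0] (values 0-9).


Input: [3, 4, 7, 3, 0, 0]
Counts: [2, 0, 0, 2, 1, 0, 0, 1, 0, 0]

Sorted: [0, 0, 3, 3, 4, 7]


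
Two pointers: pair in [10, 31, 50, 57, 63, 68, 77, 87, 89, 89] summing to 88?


lo=0(10)+hi=9(89)=99
lo=0(10)+hi=8(89)=99
lo=0(10)+hi=7(87)=97
lo=0(10)+hi=6(77)=87
lo=1(31)+hi=6(77)=108
lo=1(31)+hi=5(68)=99
lo=1(31)+hi=4(63)=94
lo=1(31)+hi=3(57)=88

Yes: 31+57=88


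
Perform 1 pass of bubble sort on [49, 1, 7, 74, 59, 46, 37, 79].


Initial: [49, 1, 7, 74, 59, 46, 37, 79]
Pass 1: [1, 7, 49, 59, 46, 37, 74, 79] (5 swaps)

After 1 pass: [1, 7, 49, 59, 46, 37, 74, 79]


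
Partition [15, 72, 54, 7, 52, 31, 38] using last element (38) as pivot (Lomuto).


Pivot: 38
  15 <= 38: advance i (no swap)
  7 <= 38: swap -> [15, 7, 54, 72, 52, 31, 38]
  31 <= 38: swap -> [15, 7, 31, 72, 52, 54, 38]
Place pivot at 3: [15, 7, 31, 38, 52, 54, 72]

Partitioned: [15, 7, 31, 38, 52, 54, 72]


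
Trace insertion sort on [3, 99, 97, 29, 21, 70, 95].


Initial: [3, 99, 97, 29, 21, 70, 95]
Insert 99: [3, 99, 97, 29, 21, 70, 95]
Insert 97: [3, 97, 99, 29, 21, 70, 95]
Insert 29: [3, 29, 97, 99, 21, 70, 95]
Insert 21: [3, 21, 29, 97, 99, 70, 95]
Insert 70: [3, 21, 29, 70, 97, 99, 95]
Insert 95: [3, 21, 29, 70, 95, 97, 99]

Sorted: [3, 21, 29, 70, 95, 97, 99]


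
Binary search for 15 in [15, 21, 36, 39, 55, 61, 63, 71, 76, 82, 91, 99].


Step 1: lo=0, hi=11, mid=5, val=61
Step 2: lo=0, hi=4, mid=2, val=36
Step 3: lo=0, hi=1, mid=0, val=15

Found at index 0


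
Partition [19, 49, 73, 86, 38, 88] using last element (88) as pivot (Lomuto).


Pivot: 88
  19 <= 88: advance i (no swap)
  49 <= 88: advance i (no swap)
  73 <= 88: advance i (no swap)
  86 <= 88: advance i (no swap)
  38 <= 88: advance i (no swap)
Place pivot at 5: [19, 49, 73, 86, 38, 88]

Partitioned: [19, 49, 73, 86, 38, 88]


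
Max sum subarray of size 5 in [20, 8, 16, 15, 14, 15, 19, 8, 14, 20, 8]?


[0:5]: 73
[1:6]: 68
[2:7]: 79
[3:8]: 71
[4:9]: 70
[5:10]: 76
[6:11]: 69

Max: 79 at [2:7]


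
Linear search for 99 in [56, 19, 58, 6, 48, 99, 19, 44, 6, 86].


i=0: 56!=99
i=1: 19!=99
i=2: 58!=99
i=3: 6!=99
i=4: 48!=99
i=5: 99==99 found!

Found at 5, 6 comps


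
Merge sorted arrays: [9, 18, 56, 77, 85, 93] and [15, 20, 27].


Take 9 from A
Take 15 from B
Take 18 from A
Take 20 from B
Take 27 from B

Merged: [9, 15, 18, 20, 27, 56, 77, 85, 93]


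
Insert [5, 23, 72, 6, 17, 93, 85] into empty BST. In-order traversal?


Insert 5: root
Insert 23: R from 5
Insert 72: R from 5 -> R from 23
Insert 6: R from 5 -> L from 23
Insert 17: R from 5 -> L from 23 -> R from 6
Insert 93: R from 5 -> R from 23 -> R from 72
Insert 85: R from 5 -> R from 23 -> R from 72 -> L from 93

In-order: [5, 6, 17, 23, 72, 85, 93]


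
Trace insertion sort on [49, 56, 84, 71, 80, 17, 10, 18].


Initial: [49, 56, 84, 71, 80, 17, 10, 18]
Insert 56: [49, 56, 84, 71, 80, 17, 10, 18]
Insert 84: [49, 56, 84, 71, 80, 17, 10, 18]
Insert 71: [49, 56, 71, 84, 80, 17, 10, 18]
Insert 80: [49, 56, 71, 80, 84, 17, 10, 18]
Insert 17: [17, 49, 56, 71, 80, 84, 10, 18]
Insert 10: [10, 17, 49, 56, 71, 80, 84, 18]
Insert 18: [10, 17, 18, 49, 56, 71, 80, 84]

Sorted: [10, 17, 18, 49, 56, 71, 80, 84]


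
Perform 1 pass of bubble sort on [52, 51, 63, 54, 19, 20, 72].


Initial: [52, 51, 63, 54, 19, 20, 72]
Pass 1: [51, 52, 54, 19, 20, 63, 72] (4 swaps)

After 1 pass: [51, 52, 54, 19, 20, 63, 72]


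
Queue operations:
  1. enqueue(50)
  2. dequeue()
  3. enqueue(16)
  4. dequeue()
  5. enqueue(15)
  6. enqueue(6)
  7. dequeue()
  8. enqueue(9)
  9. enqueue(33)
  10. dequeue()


enqueue(50) -> [50]
dequeue()->50, []
enqueue(16) -> [16]
dequeue()->16, []
enqueue(15) -> [15]
enqueue(6) -> [15, 6]
dequeue()->15, [6]
enqueue(9) -> [6, 9]
enqueue(33) -> [6, 9, 33]
dequeue()->6, [9, 33]

Final queue: [9, 33]


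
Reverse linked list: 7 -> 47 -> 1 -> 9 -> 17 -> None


Step 1: curr=7, set curr.next=prev(None) | reversed so far: 7
Step 2: curr=47, set curr.next=prev(7) | reversed so far: 47 -> 7
Step 3: curr=1, set curr.next=prev(47) | reversed so far: 1 -> 47 -> 7
Step 4: curr=9, set curr.next=prev(1) | reversed so far: 9 -> 1 -> 47 -> 7
Step 5: curr=17, set curr.next=prev(9) | reversed so far: 17 -> 9 -> 1 -> 47 -> 7

17 -> 9 -> 1 -> 47 -> 7 -> None


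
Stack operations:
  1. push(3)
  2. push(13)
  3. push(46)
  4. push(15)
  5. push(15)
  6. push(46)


push(3) -> [3]
push(13) -> [3, 13]
push(46) -> [3, 13, 46]
push(15) -> [3, 13, 46, 15]
push(15) -> [3, 13, 46, 15, 15]
push(46) -> [3, 13, 46, 15, 15, 46]

Final stack: [3, 13, 46, 15, 15, 46]


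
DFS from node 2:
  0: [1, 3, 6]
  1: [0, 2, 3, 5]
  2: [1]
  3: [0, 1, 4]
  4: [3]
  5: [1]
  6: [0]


Visit 2, push [1]
Visit 1, push [5, 3, 0]
Visit 0, push [6, 3]
Visit 3, push [4]
Visit 4, push []
Visit 6, push []
Visit 5, push []

DFS order: [2, 1, 0, 3, 4, 6, 5]


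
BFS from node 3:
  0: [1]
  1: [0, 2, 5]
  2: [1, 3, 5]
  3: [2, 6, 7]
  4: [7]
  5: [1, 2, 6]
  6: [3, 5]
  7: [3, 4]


Visit 3, enqueue [2, 6, 7]
Visit 2, enqueue [1, 5]
Visit 6, enqueue []
Visit 7, enqueue [4]
Visit 1, enqueue [0]
Visit 5, enqueue []
Visit 4, enqueue []
Visit 0, enqueue []

BFS order: [3, 2, 6, 7, 1, 5, 4, 0]
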